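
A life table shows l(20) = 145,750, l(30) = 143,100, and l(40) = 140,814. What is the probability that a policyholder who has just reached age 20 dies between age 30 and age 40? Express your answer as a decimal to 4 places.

0.0157

This is the probability of reaching 30 but not 40, conditional on being alive at 20: (l(30) − l(40)) / l(20).
= (143,100 − 140,814) / 145,750 = 2,286 / 145,750 = 0.015684.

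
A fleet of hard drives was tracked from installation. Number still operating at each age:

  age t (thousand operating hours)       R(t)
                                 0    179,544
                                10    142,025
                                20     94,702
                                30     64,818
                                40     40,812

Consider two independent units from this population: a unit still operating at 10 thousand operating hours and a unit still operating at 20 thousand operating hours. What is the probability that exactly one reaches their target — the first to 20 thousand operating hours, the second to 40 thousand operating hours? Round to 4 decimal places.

p₁ = R(20)/R(10) = 94,702/142,025 = 0.666798; p₂ = R(40)/R(20) = 40,812/94,702 = 0.430952.
P(exactly one) = p₁(1−p₂) + (1−p₁)p₂ = 0.379440 + 0.143594 = 0.523034.

0.5230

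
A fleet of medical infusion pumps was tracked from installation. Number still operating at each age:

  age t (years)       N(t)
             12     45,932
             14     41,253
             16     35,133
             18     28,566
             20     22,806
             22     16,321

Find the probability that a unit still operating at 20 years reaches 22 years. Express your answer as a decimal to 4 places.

The conditional survival probability is N(22)/N(20) = 16,321/22,806 = 0.715645.

0.7156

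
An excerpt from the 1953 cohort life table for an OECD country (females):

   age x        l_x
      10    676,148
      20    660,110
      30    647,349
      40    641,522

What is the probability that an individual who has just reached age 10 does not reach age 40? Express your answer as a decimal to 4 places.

0.0512

P(die before 40 | alive at 10) = 1 − l_40/l_10 = 1 − 641,522/676,148 = (34,626)/676,148 = 0.051211.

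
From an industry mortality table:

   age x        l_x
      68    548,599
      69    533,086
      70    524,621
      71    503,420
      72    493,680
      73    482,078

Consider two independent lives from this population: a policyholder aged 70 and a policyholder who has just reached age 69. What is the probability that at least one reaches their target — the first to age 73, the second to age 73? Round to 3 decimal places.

p₁ = l_73/l_70 = 482,078/524,621 = 0.918907; p₂ = l_73/l_69 = 482,078/533,086 = 0.904316.
P(at least one) = 1 − (1−p₁)(1−p₂) = 1 − 0.081093 × 0.095684 = 0.992241.

0.992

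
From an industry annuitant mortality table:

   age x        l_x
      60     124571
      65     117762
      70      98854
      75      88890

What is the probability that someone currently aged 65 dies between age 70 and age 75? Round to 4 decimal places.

0.0846

We want 5|5q65 = (l_70 − l_75)/l_65.
This is the probability of reaching 70 but not 75, conditional on being alive at 65: (l_70 − l_75) / l_65.
= (98854 − 88890) / 117762 = 9964 / 117762 = 0.084611.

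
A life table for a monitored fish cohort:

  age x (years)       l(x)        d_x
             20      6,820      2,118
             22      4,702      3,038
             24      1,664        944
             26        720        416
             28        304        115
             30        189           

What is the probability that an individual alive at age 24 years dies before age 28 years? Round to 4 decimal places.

0.8173

P(die before 28 | alive at 24) = 1 − l(28)/l(24) = 1 − 304/1,664 = (1,360)/1,664 = 0.817308.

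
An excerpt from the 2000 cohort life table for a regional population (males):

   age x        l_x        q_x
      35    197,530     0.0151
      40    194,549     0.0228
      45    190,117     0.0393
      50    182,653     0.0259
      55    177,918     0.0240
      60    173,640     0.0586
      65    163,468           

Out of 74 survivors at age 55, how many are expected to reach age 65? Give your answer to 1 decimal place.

68.0

The relevant probability is 163,468/177,918 = 0.918783.
Expected number = 74 × 0.918783 = 68.0.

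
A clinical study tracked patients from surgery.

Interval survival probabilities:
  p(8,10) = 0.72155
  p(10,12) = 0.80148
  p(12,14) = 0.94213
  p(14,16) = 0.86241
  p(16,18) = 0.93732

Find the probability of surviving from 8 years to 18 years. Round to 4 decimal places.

0.4404

Survival from 8 to 18 is the product of surviving each interval: 0.72155 × 0.80148 × 0.94213 × 0.86241 × 0.93732.
= 0.440425.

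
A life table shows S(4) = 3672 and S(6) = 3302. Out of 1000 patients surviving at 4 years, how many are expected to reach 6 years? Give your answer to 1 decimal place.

The relevant probability is 3302/3672 = 0.899237.
Expected number = 1000 × 0.899237 = 899.2.

899.2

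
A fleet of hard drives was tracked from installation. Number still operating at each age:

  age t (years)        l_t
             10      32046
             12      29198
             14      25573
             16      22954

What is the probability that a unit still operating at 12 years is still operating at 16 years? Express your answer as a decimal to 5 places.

The conditional survival probability is l_16/l_12 = 22954/29198 = 0.786150.

0.78615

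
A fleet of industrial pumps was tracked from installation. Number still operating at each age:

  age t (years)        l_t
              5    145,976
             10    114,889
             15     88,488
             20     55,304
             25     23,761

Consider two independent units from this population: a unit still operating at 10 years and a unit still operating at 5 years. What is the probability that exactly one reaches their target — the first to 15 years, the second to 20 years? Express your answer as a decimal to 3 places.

p₁ = l_15/l_10 = 88,488/114,889 = 0.770204; p₂ = l_20/l_5 = 55,304/145,976 = 0.378857.
P(exactly one) = p₁(1−p₂) + (1−p₁)p₂ = 0.478407 + 0.087060 = 0.565467.

0.565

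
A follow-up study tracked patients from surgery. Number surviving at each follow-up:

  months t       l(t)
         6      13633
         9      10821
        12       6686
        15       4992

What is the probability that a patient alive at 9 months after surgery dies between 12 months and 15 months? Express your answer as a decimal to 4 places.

0.1565

This is the probability of reaching 12 but not 15, conditional on being alive at 9: (l(12) − l(15)) / l(9).
= (6686 − 4992) / 10821 = 1694 / 10821 = 0.156547.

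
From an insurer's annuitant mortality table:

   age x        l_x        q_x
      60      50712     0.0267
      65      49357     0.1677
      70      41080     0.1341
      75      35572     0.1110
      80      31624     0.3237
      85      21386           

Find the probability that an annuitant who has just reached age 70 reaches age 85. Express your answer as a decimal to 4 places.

0.5206

The conditional survival probability is l_85/l_70 = 21386/41080 = 0.520594.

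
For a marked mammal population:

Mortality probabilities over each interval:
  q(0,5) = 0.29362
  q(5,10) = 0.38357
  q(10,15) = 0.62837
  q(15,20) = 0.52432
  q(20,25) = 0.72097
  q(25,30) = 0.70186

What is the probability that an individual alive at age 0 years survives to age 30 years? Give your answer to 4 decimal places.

0.0064

P(survive 0→30) = (1 − 0.29362) × (1 − 0.38357) × (1 − 0.62837) × (1 − 0.52432) × (1 − 0.72097) × (1 − 0.70186).
= 0.70638 × 0.61643 × 0.37163 × 0.47568 × 0.27903 × 0.29814 = 0.006404.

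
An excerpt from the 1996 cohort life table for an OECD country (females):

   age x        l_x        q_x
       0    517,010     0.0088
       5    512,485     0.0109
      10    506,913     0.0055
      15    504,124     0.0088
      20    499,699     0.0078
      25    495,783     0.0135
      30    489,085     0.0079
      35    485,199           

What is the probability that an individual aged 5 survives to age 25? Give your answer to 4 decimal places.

0.9674

We want 20p5 = l_25/l_5.
The conditional survival probability is l_25/l_5 = 495,783/512,485 = 0.967410.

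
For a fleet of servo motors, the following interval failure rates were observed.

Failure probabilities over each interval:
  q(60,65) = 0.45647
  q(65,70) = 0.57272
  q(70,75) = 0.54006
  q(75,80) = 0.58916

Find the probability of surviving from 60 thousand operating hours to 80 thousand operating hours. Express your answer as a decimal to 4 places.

0.0439

The overall survival probability is (1 − 0.45647) × (1 − 0.57272) × (1 − 0.54006) × (1 − 0.58916).
= 0.54353 × 0.42728 × 0.45994 × 0.41084 = 0.043884.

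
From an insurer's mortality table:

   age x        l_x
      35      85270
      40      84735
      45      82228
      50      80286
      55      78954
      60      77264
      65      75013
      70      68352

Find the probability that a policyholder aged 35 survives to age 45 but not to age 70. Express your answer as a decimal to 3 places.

We want 10|25q35 = (l_45 − l_70)/l_35.
This is the probability of reaching 45 but not 70, conditional on being alive at 35: (l_45 − l_70) / l_35.
= (82228 − 68352) / 85270 = 13876 / 85270 = 0.162730.

0.163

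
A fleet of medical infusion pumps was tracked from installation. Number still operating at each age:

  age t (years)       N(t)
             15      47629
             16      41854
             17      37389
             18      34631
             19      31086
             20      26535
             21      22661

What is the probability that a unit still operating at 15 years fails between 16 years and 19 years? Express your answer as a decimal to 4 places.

This is the probability of reaching 16 but not 19, conditional on being operational at 15: (N(16) − N(19)) / N(15).
= (41854 − 31086) / 47629 = 10768 / 47629 = 0.226081.

0.2261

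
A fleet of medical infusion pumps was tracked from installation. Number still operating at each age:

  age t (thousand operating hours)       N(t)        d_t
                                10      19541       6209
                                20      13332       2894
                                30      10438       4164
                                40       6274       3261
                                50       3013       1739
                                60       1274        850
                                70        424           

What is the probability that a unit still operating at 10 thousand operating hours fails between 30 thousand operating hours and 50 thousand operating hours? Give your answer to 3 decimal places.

This is the probability of reaching 30 but not 50, conditional on being operational at 10: (N(30) − N(50)) / N(10).
= (10438 − 3013) / 19541 = 7425 / 19541 = 0.379970.

0.380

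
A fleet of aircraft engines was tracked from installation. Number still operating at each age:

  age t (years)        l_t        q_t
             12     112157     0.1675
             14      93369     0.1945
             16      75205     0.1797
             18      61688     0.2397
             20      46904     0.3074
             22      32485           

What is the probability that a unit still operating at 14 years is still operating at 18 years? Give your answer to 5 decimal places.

0.66069

The conditional survival probability is l_18/l_14 = 61688/93369 = 0.660690.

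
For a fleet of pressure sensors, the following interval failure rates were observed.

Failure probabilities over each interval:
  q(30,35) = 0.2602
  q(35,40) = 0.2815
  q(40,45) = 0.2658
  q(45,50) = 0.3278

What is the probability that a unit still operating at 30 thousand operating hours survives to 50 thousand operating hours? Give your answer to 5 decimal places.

0.26233

The overall survival probability is (1 − 0.2602) × (1 − 0.2815) × (1 − 0.2658) × (1 − 0.3278).
= 0.7398 × 0.7185 × 0.7342 × 0.6722 = 0.262334.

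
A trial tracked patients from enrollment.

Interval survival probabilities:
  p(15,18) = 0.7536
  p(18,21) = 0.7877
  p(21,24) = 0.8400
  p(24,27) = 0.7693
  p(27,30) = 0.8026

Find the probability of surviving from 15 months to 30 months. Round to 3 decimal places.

0.308

Chaining the interval survival probabilities: 0.7536 × 0.7877 × 0.8400 × 0.7693 × 0.8026.
= 0.307876.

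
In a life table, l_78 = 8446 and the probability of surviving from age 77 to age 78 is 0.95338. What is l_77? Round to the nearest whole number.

8859

l_77 = l_78 / p = 8446 / 0.95338 = 8859.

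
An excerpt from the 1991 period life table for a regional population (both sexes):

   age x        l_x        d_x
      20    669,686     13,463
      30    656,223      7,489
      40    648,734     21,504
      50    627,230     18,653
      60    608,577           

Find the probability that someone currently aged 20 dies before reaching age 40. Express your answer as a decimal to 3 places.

P(die before 40 | alive at 20) = 1 − l_40/l_20 = 1 − 648,734/669,686 = (20,952)/669,686 = 0.031286.

0.031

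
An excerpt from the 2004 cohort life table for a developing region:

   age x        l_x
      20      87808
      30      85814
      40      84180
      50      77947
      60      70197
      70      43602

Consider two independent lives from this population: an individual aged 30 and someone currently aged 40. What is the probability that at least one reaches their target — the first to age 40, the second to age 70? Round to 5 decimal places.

p₁ = l_40/l_30 = 84180/85814 = 0.980959; p₂ = l_70/l_40 = 43602/84180 = 0.517962.
P(at least one) = 1 − (1−p₁)(1−p₂) = 1 − 0.019041 × 0.482038 = 0.990822.

0.99082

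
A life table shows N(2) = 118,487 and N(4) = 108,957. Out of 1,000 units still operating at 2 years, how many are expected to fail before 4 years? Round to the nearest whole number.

The relevant probability is 1 − 108,957/118,487 = 0.080431.
Expected number = 1,000 × 0.080431 = 80.

80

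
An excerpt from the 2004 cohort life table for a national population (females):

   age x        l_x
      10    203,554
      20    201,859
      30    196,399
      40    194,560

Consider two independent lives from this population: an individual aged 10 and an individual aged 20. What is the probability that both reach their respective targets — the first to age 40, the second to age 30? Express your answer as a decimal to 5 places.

0.92996

p₁ = l_40/l_10 = 194,560/203,554 = 0.955815; p₂ = l_30/l_20 = 196,399/201,859 = 0.972951.
P(both) = p₁ × p₂ = 0.955815 × 0.972951 = 0.929961.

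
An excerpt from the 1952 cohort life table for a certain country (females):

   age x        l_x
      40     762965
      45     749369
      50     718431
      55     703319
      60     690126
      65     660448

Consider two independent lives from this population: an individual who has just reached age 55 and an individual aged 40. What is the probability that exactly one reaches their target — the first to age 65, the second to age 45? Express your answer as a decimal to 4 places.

0.0766

p₁ = l_65/l_55 = 660448/703319 = 0.939045; p₂ = l_45/l_40 = 749369/762965 = 0.982180.
P(exactly one) = p₁(1−p₂) + (1−p₁)p₂ = 0.016734 + 0.059869 = 0.076603.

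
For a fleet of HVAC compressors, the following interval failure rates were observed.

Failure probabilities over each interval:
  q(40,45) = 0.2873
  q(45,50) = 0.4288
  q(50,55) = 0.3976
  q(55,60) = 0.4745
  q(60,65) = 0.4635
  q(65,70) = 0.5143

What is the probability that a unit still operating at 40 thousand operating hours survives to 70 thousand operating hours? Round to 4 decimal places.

P(survive 40→70) = (1 − 0.2873) × (1 − 0.4288) × (1 − 0.3976) × (1 − 0.4745) × (1 − 0.4635) × (1 − 0.5143).
= 0.7127 × 0.5712 × 0.6024 × 0.5255 × 0.5365 × 0.4857 = 0.033581.

0.0336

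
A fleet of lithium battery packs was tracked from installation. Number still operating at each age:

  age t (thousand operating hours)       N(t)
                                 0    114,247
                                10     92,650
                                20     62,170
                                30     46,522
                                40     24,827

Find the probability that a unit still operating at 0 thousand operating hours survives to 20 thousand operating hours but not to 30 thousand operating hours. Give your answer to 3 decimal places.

0.137

This is the probability of reaching 20 but not 30, conditional on being operational at 0: (N(20) − N(30)) / N(0).
= (62,170 − 46,522) / 114,247 = 15,648 / 114,247 = 0.136966.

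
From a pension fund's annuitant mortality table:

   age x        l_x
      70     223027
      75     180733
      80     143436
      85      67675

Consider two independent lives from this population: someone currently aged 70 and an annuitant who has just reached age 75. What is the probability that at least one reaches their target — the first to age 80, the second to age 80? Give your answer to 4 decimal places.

p₁ = l_80/l_70 = 143436/223027 = 0.643133; p₂ = l_80/l_75 = 143436/180733 = 0.793635.
P(at least one) = 1 − (1−p₁)(1−p₂) = 1 − 0.356867 × 0.206365 = 0.926355.

0.9264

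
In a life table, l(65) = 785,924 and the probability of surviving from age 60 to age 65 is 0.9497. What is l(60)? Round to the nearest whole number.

l(60) = l(65) / p = 785,924 / 0.9497 = 827550.

827550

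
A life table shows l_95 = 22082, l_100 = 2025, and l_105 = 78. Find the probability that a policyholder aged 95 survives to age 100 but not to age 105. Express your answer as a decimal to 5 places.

We want 5|5q95 = (l_100 − l_105)/l_95.
This is the probability of reaching 100 but not 105, conditional on being alive at 95: (l_100 − l_105) / l_95.
= (2025 − 78) / 22082 = 1947 / 22082 = 0.088171.

0.08817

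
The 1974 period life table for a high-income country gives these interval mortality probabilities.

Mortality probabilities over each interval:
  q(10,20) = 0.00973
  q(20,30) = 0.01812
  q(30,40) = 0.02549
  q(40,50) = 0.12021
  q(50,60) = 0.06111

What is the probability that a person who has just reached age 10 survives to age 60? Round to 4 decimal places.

P(survive 10→60) = (1 − 0.00973) × (1 − 0.01812) × (1 − 0.02549) × (1 − 0.12021) × (1 − 0.06111).
= 0.99027 × 0.98188 × 0.97451 × 0.87979 × 0.93889 = 0.782694.

0.7827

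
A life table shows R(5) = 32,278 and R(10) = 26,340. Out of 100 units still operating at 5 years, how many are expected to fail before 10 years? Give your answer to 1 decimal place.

The relevant probability is 1 − 26,340/32,278 = 0.183964.
Expected number = 100 × 0.183964 = 18.4.

18.4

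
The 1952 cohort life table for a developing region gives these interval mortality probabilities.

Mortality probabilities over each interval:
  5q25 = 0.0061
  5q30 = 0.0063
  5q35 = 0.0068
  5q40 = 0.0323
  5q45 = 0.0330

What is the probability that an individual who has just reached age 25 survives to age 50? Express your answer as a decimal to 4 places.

Chaining the interval survival probabilities: (1 − 0.0061) × (1 − 0.0063) × (1 − 0.0068) × (1 − 0.0323) × (1 − 0.0330).
= 0.9939 × 0.9937 × 0.9932 × 0.9677 × 0.9670 = 0.917914.

0.9179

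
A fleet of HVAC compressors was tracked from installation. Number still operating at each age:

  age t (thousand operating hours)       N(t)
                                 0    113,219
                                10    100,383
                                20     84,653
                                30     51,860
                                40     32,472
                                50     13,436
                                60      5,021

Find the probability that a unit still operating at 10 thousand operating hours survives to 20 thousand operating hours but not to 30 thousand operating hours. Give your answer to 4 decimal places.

This is the probability of reaching 20 but not 30, conditional on being operational at 10: (N(20) − N(30)) / N(10).
= (84,653 − 51,860) / 100,383 = 32,793 / 100,383 = 0.326679.

0.3267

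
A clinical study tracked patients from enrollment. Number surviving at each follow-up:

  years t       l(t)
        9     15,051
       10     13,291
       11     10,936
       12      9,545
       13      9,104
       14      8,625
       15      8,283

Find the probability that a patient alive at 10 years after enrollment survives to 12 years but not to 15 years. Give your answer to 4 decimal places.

0.0950

This is the probability of reaching 12 but not 15, conditional on being alive at 10: (l(12) − l(15)) / l(10).
= (9,545 − 8,283) / 13,291 = 1,262 / 13,291 = 0.094951.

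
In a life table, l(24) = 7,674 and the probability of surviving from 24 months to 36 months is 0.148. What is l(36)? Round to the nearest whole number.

l(36) = l(24) × p = 7,674 × 0.148 = 1136.

1136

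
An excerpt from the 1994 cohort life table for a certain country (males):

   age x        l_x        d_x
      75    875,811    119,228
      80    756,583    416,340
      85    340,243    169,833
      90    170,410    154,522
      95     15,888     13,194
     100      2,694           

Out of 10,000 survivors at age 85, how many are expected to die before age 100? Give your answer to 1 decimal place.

The relevant probability is 1 − 2,694/340,243 = 0.992082.
Expected number = 10,000 × 0.992082 = 9920.8.

9920.8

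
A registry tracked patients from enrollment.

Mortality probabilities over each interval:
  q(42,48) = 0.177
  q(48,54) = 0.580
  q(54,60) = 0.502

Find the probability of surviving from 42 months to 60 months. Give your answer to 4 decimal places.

0.1721

Chaining the interval survival probabilities: (1 − 0.177) × (1 − 0.580) × (1 − 0.502).
= 0.823 × 0.420 × 0.498 = 0.172139.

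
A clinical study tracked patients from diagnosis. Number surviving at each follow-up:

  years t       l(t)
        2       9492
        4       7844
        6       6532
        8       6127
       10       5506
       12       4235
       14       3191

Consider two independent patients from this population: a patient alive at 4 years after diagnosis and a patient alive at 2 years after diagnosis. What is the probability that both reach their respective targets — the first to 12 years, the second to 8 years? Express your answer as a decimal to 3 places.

0.349

p₁ = l(12)/l(4) = 4235/7844 = 0.539903; p₂ = l(8)/l(2) = 6127/9492 = 0.645491.
P(both) = p₁ × p₂ = 0.539903 × 0.645491 = 0.348503.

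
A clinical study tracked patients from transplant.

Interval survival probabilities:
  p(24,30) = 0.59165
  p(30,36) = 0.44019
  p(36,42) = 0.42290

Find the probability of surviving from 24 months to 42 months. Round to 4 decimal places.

0.1101

Survival from 24 to 42 is the product of surviving each interval: 0.59165 × 0.44019 × 0.42290.
= 0.110139.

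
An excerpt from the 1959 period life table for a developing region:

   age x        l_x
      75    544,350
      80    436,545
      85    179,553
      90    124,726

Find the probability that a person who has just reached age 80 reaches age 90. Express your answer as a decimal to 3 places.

0.286

We want 10p80 = l_90/l_80.
The conditional survival probability is l_90/l_80 = 124,726/436,545 = 0.285712.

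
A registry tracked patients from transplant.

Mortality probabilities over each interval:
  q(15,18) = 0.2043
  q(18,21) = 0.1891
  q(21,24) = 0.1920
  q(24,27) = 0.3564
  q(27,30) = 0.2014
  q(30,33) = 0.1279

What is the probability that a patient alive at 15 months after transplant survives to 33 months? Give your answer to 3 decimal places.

0.234

The overall survival probability is (1 − 0.2043) × (1 − 0.1891) × (1 − 0.1920) × (1 − 0.3564) × (1 − 0.2014) × (1 − 0.1279).
= 0.7957 × 0.8109 × 0.8080 × 0.6436 × 0.7986 × 0.8721 = 0.233690.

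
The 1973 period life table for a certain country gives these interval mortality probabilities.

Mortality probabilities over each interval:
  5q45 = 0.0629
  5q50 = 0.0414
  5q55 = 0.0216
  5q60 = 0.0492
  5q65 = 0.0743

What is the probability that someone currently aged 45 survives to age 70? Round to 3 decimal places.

Chaining the interval survival probabilities: (1 − 0.0629) × (1 − 0.0414) × (1 − 0.0216) × (1 − 0.0492) × (1 − 0.0743).
= 0.9371 × 0.9586 × 0.9784 × 0.9508 × 0.9257 = 0.773569.

0.774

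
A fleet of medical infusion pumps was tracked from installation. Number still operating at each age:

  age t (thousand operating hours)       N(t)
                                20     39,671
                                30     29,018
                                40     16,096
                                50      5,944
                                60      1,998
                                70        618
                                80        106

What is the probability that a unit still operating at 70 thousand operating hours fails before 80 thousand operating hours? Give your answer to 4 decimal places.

0.8285

P(fail before 80 | operational at 70) = 1 − N(80)/N(70) = 1 − 106/618 = (512)/618 = 0.828479.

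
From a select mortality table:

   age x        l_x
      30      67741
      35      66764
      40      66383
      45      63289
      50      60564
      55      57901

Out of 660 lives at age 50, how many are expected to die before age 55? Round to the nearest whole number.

29

The relevant probability is 1 − 57901/60564 = 0.043970.
Expected number = 660 × 0.043970 = 29.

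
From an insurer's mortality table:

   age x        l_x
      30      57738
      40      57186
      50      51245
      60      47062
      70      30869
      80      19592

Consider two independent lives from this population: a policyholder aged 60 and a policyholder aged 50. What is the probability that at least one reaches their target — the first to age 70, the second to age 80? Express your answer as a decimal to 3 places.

0.787

p₁ = l_70/l_60 = 30869/47062 = 0.655922; p₂ = l_80/l_50 = 19592/51245 = 0.382320.
P(at least one) = 1 − (1−p₁)(1−p₂) = 1 − 0.344078 × 0.617680 = 0.787470.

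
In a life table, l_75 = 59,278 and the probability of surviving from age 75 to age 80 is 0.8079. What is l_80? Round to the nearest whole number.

47891

l_80 = l_75 × p = 59,278 × 0.8079 = 47891.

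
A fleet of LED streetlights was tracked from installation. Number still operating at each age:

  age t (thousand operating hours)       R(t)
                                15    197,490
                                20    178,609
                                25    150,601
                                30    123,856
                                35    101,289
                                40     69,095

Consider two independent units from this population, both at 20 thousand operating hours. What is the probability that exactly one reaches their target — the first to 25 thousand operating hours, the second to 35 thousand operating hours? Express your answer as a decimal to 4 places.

p₁ = R(25)/R(20) = 150,601/178,609 = 0.843188; p₂ = R(35)/R(20) = 101,289/178,609 = 0.567099.
P(exactly one) = p₁(1−p₂) + (1−p₁)p₂ = 0.365017 + 0.088928 = 0.453945.

0.4539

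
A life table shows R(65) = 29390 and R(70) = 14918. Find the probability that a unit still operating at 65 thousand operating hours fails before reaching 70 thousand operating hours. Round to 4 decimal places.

P(fail before 70 | operational at 65) = 1 − R(70)/R(65) = 1 − 14918/29390 = (14472)/29390 = 0.492412.

0.4924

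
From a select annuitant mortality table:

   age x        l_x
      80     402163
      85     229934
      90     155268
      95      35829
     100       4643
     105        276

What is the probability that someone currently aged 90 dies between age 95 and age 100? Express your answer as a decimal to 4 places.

This is the probability of reaching 95 but not 100, conditional on being alive at 90: (l_95 − l_100) / l_90.
= (35829 − 4643) / 155268 = 31186 / 155268 = 0.200853.

0.2009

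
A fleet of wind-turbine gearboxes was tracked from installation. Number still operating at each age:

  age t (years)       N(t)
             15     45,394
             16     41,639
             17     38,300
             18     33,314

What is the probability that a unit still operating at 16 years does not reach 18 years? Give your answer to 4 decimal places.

0.1999

P(fail before 18 | operational at 16) = 1 − N(18)/N(16) = 1 − 33,314/41,639 = (8,325)/41,639 = 0.199933.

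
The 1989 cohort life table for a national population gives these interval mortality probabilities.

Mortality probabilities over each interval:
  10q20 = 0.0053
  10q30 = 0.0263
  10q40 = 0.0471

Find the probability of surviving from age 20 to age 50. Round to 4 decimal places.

30p20 = (1 − 0.0053) × (1 − 0.0263) × (1 − 0.0471).
= 0.9947 × 0.9737 × 0.9529 = 0.922921.

0.9229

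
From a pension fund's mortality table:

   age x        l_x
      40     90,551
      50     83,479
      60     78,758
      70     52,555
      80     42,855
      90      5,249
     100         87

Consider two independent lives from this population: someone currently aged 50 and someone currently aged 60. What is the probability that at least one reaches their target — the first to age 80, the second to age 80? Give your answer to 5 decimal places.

p₁ = l_80/l_50 = 42,855/83,479 = 0.513363; p₂ = l_80/l_60 = 42,855/78,758 = 0.544135.
P(at least one) = 1 − (1−p₁)(1−p₂) = 1 − 0.486637 × 0.455865 = 0.778159.

0.77816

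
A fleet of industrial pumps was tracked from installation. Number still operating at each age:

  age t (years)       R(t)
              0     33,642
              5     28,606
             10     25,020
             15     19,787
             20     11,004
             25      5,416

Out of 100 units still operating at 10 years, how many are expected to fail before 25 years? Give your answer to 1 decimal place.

78.4

The relevant probability is 1 − 5,416/25,020 = 0.783533.
Expected number = 100 × 0.783533 = 78.4.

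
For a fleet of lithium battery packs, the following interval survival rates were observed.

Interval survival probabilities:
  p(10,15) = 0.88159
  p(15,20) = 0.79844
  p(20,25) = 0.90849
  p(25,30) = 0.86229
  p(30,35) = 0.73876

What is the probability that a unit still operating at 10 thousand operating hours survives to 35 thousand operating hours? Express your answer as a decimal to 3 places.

0.407

Survival from 10 to 35 is the product of surviving each interval: 0.88159 × 0.79844 × 0.90849 × 0.86229 × 0.73876.
= 0.407367.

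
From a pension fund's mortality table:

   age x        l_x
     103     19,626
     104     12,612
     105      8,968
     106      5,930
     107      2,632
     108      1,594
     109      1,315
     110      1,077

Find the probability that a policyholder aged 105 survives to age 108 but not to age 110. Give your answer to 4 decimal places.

0.0576

This is the probability of reaching 108 but not 110, conditional on being alive at 105: (l_108 − l_110) / l_105.
= (1,594 − 1,077) / 8,968 = 517 / 8,968 = 0.057649.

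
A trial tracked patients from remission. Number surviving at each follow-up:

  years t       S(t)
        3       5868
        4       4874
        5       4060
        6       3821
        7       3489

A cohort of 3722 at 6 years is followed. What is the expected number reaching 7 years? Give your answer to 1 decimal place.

3398.6

The relevant probability is 3489/3821 = 0.913112.
Expected number = 3722 × 0.913112 = 3398.6.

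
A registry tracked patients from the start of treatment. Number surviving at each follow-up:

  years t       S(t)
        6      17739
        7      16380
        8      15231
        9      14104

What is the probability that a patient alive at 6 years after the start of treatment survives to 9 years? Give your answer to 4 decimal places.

The conditional survival probability is S(9)/S(6) = 14104/17739 = 0.795084.

0.7951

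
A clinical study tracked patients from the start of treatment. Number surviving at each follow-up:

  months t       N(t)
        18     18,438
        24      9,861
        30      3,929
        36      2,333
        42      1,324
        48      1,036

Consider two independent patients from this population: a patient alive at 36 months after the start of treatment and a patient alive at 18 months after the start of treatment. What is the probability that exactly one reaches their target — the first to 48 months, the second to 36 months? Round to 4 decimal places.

p₁ = N(48)/N(36) = 1,036/2,333 = 0.444063; p₂ = N(36)/N(18) = 2,333/18,438 = 0.126532.
P(exactly one) = p₁(1−p₂) + (1−p₁)p₂ = 0.387875 + 0.070344 = 0.458219.

0.4582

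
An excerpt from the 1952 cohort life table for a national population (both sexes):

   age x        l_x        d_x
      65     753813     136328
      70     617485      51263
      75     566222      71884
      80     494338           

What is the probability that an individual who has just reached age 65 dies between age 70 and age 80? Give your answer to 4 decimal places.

0.1634

We want 5|10q65 = (l_70 − l_80)/l_65.
This is the probability of reaching 70 but not 80, conditional on being alive at 65: (l_70 − l_80) / l_65.
= (617485 − 494338) / 753813 = 123147 / 753813 = 0.163365.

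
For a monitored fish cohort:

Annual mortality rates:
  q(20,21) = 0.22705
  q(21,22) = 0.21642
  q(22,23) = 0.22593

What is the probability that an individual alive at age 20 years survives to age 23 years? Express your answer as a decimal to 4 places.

0.4688

Chaining the interval survival probabilities: (1 − 0.22705) × (1 − 0.21642) × (1 − 0.22593).
= 0.77295 × 0.78358 × 0.77407 = 0.468830.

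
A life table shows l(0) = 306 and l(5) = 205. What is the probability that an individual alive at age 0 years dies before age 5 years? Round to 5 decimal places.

P(die before 5 | alive at 0) = 1 − l(5)/l(0) = 1 − 205/306 = (101)/306 = 0.330065.

0.33007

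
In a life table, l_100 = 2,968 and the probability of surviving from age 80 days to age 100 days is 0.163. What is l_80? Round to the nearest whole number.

l_80 = l_100 / p = 2,968 / 0.163 = 18209.

18209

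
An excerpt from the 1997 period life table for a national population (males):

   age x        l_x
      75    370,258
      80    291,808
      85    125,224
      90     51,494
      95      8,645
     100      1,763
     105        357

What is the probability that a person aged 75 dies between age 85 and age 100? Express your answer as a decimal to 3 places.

This is the probability of reaching 85 but not 100, conditional on being alive at 75: (l_85 − l_100) / l_75.
= (125,224 − 1,763) / 370,258 = 123,461 / 370,258 = 0.333446.

0.333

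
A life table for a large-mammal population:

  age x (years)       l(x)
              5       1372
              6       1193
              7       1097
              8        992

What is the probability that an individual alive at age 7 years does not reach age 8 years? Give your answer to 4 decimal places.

0.0957

P(die before 8 | alive at 7) = 1 − l(8)/l(7) = 1 − 992/1097 = (105)/1097 = 0.095716.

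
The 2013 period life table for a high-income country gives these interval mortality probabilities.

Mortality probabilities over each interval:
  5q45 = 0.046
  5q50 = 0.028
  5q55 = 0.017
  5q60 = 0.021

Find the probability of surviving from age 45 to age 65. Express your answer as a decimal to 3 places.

0.892

Survival from 45 to 65 is the product of surviving each interval: (1 − 0.046) × (1 − 0.028) × (1 − 0.017) × (1 − 0.021).
= 0.954 × 0.972 × 0.983 × 0.979 = 0.892382.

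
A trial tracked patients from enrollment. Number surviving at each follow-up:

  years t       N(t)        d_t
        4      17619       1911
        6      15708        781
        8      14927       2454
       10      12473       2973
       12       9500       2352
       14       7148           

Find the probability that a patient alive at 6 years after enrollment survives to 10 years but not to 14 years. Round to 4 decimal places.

This is the probability of reaching 10 but not 14, conditional on being alive at 6: (N(10) − N(14)) / N(6).
= (12473 − 7148) / 15708 = 5325 / 15708 = 0.338999.

0.3390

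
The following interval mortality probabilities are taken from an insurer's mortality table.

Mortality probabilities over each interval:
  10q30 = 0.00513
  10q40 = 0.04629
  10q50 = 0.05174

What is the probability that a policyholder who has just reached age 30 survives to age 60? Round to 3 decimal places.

0.900

Chaining the interval survival probabilities: (1 − 0.00513) × (1 − 0.04629) × (1 − 0.05174).
= 0.99487 × 0.95371 × 0.94826 = 0.899726.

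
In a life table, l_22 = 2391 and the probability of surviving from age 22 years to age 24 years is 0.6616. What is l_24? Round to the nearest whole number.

1582

l_24 = l_22 × p = 2391 × 0.6616 = 1582.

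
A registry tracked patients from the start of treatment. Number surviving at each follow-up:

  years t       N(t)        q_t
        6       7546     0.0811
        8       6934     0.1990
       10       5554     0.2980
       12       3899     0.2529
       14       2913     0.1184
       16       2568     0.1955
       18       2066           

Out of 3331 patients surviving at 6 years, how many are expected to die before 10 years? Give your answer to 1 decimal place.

The relevant probability is 1 − 5554/7546 = 0.263981.
Expected number = 3331 × 0.263981 = 879.3.

879.3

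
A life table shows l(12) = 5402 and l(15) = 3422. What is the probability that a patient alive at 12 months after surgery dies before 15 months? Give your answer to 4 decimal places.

0.3665

P(die before 15 | alive at 12) = 1 − l(15)/l(12) = 1 − 3422/5402 = (1980)/5402 = 0.366531.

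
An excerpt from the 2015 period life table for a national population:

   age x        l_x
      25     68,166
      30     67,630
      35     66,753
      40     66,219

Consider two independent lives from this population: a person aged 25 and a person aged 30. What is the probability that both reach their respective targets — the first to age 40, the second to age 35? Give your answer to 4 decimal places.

0.9588

p₁ = l_40/l_25 = 66,219/68,166 = 0.971437; p₂ = l_35/l_30 = 66,753/67,630 = 0.987032.
P(both) = p₁ × p₂ = 0.971437 × 0.987032 = 0.958839.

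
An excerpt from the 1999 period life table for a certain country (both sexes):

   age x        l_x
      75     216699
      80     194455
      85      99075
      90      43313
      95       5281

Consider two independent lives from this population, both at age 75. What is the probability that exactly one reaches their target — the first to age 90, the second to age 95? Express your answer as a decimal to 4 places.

0.2145

p₁ = l_90/l_75 = 43313/216699 = 0.199876; p₂ = l_95/l_75 = 5281/216699 = 0.024370.
P(exactly one) = p₁(1−p₂) + (1−p₁)p₂ = 0.195005 + 0.019499 = 0.214504.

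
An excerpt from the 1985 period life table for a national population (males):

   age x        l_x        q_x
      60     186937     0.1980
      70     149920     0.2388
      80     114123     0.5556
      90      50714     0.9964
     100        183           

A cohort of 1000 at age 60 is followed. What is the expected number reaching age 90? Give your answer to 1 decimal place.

271.3

The relevant probability is 50714/186937 = 0.271289.
Expected number = 1000 × 0.271289 = 271.3.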